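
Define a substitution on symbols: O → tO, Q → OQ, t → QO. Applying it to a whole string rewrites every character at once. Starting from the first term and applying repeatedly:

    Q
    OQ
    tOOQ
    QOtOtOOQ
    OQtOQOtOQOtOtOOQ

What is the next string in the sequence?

Rewriting the 16 symbols of OQtOQOtOQOtOtOOQ one by one yields tO OQ QO tO OQ tO QO tO OQ tO QO tO QO tO tO OQ; concatenated:

tOOQQOtOOQtOQOtOOQtOQOtOQOtOtOOQ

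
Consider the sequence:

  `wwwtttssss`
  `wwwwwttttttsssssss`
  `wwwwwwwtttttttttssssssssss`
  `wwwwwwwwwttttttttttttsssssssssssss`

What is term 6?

wwwwwwwwwwwwwttttttttttttttttttsssssssssssssssssss

Each string has the form w^{2n+1} t^{3n} s^{3n+1} (n = 1, 2, …).
Setting n = 6 gives 13, 18, 19 characters in each block.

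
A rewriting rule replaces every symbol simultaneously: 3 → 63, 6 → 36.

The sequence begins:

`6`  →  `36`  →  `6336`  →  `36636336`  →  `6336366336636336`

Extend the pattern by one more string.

36636336633636636336366336636336

Applying the rule to each of the 16 symbols of 6336366336636336 gives the pieces 36 63 63 36 63 36 36 63 63 36 36 63 36 63 63 36, which concatenate to the answer.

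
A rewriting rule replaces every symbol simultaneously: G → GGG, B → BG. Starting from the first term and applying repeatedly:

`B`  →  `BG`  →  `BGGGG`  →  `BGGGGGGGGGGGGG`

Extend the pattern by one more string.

Applying the rule to each of the 14 symbols of BGGGGGGGGGGGGG gives the pieces BG GGG GGG GGG GGG GGG GGG GGG GGG GGG GGG GGG GGG GGG, which concatenate to the answer.

BGGGGGGGGGGGGGGGGGGGGGGGGGGGGGGGGGGGGGGGG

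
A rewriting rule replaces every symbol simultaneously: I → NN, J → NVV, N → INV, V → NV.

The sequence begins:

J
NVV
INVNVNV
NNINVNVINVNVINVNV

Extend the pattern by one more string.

Replace each of the 17 characters of NNINVNVINVNVINVNV in place — INV INV NN INV NV INV NV NN INV NV INV NV NN INV NV INV NV — and concatenate.

INVINVNNINVNVINVNVNNINVNVINVNVNNINVNVINVNV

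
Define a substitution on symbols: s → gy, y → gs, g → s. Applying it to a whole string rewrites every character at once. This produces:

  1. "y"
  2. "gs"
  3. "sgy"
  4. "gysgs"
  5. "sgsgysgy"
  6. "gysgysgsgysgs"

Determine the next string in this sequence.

φ(gysgysgsgysgs) expands symbol-by-symbol to s gs gy s gs gy s gy s gs gy s gy; joining the 13 pieces gives the next term.

sgsgysgsgysgysgsgysgy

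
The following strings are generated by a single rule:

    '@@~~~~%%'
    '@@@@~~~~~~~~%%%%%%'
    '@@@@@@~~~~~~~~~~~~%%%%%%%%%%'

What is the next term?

@@@@@@@@~~~~~~~~~~~~~~~~%%%%%%%%%%%%%%

Each string has the form @^{2n} ~^{4n} %^{4n-2} (n = 1, 2, …).
At n = 4 the blocks have lengths 8, 16, 14.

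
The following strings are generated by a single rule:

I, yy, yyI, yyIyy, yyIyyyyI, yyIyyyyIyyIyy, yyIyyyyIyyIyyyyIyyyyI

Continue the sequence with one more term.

yyIyyyyIyyIyyyyIyyyyIyyIyyyyIyyIyy

From term 3 onward, concatenate the last term with the second-to-last: yy·I = yyI, yyI·yy = yyIyy, …
Continuing: yyIyyyyIyyIyyyyIyyyyI · yyIyyyyIyyIyy gives term 8.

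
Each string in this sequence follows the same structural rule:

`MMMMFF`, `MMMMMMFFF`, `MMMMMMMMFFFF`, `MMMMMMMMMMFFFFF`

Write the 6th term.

MMMMMMMMMMMMMMFFFFFFF

Term n consists of 2n+2 M's, followed by n+1 F's (n = 1, 2, …).
For term 6, n = 6, so the run lengths are 14, 7.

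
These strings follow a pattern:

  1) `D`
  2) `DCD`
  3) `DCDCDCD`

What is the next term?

Every step duplicates the string with 'C' between the halves.
Doubling DCDCDCD with 'C' between the halves:

DCDCDCDCDCDCDCD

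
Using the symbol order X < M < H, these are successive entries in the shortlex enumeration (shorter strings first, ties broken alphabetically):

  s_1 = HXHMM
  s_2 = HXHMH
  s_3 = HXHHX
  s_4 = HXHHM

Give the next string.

The successor of HXHHM increments the rightmost position that isn't already H and resets every position after it to X.

HXHHH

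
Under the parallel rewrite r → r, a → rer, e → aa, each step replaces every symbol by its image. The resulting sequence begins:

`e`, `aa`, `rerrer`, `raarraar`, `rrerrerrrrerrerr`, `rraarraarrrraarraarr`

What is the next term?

Rewriting the 20 symbols of rraarraarrrraarraarr one by one yields r r rer rer r r rer rer r r r r rer rer r r rer rer r r; concatenated:

rrrerrerrrrerrerrrrrrerrerrrrerrerrr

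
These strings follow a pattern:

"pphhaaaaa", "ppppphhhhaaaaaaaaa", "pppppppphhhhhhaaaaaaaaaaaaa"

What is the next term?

Term n consists of 3n-1 p's, followed by 2n h's, followed by 4n+1 a's (n = 1, 2, …).
Setting n = 4 gives 11, 8, 17 characters in each block.

ppppppppppphhhhhhhhaaaaaaaaaaaaaaaaa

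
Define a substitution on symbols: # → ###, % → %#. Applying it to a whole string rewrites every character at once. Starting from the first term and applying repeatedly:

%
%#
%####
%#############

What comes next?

%########################################

Replace each of the 14 characters of %############# in place — %# ### ### ### ### ### ### ### ### ### ### ### ### ### — and concatenate.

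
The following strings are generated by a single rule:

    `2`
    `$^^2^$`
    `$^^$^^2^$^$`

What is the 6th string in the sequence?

$^^$^^$^^$^^$^^2^$^$^$^$^$

Each term wraps the previous one in $^^ on the left and ^$ on the right.
From $^^$^^2^$^$, 3 further steps: $^^$^^2^$^$ → $^^$^^$^^2^$^$^$ → $^^$^^$^^$^^2^$^$^$^$ → (answer).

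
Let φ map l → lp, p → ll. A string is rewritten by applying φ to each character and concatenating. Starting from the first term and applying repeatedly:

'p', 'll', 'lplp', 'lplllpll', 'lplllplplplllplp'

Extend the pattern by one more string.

Rewriting the 16 symbols of lplllplplplllplp one by one yields lp ll lp lp lp ll lp ll lp ll lp lp lp ll lp ll; concatenated:

lplllplplplllplllplllplplplllpll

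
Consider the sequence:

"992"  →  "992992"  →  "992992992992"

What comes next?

Every step duplicates the string.
So the next term is two copies of 992992992992.

992992992992992992992992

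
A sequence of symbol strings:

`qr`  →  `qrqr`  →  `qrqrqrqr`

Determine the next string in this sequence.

Each string is two copies of the previous one concatenated.
So the next term is two copies of qrqrqrqr.

qrqrqrqrqrqrqrqr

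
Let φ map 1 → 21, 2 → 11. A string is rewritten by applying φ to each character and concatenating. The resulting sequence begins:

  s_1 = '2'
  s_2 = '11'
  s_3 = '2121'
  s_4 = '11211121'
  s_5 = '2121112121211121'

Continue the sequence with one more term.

Rewriting the 16 symbols of 2121112121211121 one by one yields 11 21 11 21 21 21 11 21 11 21 11 21 21 21 11 21; concatenated:

11211121212111211121112121211121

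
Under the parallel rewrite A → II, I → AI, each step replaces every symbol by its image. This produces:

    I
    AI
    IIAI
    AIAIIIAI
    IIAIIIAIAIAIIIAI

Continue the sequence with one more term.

Applying the rule to each of the 16 symbols of IIAIIIAIAIAIIIAI gives the pieces AI AI II AI AI AI II AI II AI II AI AI AI II AI, which concatenate to the answer.

AIAIIIAIAIAIIIAIIIAIIIAIAIAIIIAI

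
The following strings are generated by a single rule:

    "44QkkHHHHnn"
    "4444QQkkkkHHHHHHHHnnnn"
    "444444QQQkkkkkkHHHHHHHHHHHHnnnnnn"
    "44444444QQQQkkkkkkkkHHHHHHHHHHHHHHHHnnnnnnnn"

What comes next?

4444444444QQQQQkkkkkkkkkkHHHHHHHHHHHHHHHHHHHHnnnnnnnnnn

Term n consists of 2n 4's, followed by n Q's, followed by 2n k's, followed by 4n H's, followed by 2n n's (n = 1, 2, …).
For the next term, n = 5, so the run lengths are 10, 5, 10, 20, 10.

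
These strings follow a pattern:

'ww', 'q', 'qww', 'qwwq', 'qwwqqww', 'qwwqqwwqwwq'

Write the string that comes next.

Each term (from the third on) is the previous term followed by the one before it: term 3 = q·ww = qww.
Continuing: qwwqqwwqwwq · qwwqqww gives term 7.

qwwqqwwqwwqqwwqqww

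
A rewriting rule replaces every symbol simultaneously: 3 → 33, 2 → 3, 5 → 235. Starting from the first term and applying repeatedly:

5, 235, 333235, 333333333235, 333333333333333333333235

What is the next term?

φ(333333333333333333333235) expands symbol-by-symbol to 33 33 33 33 33 33 33 33 33 33 33 33 33 33 33 33 33 33 33 33 33 3 33 235; joining the 24 pieces gives the next term.

333333333333333333333333333333333333333333333235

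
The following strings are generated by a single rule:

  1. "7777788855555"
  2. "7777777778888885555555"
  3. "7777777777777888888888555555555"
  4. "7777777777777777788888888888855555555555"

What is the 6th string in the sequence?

7777777777777777777777777888888888888888888555555555555555

Reading off run lengths: 7 runs 5, 9, 13, 17; 8 runs 3, 6, 9, 12; 5 runs 5, 7, 9, 11 — each is linear in n (n = 1, 2, …).
For term 6, n = 6, so the run lengths are 25, 18, 15.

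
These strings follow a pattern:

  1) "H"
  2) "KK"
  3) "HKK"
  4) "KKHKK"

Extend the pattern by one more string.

HKKKKHKK

Each term (from the third on) is the two preceding terms concatenated in order: term 3 = H·KK = HKK.
Continuing: HKK · KKHKK gives term 5.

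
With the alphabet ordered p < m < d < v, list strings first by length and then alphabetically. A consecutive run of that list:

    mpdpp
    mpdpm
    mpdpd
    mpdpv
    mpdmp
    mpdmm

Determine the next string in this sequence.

Treat mpdmm as a base-4 numeral over the given alphabet and add one, carrying through any trailing v's.

mpdmd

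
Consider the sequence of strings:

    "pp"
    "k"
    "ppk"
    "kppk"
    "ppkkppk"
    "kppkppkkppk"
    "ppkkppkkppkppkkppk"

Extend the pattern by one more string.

kppkppkkppkppkkppkkppkppkkppk

Each term (from the third on) is the two preceding terms concatenated in order: term 3 = pp·k = ppk.
Continuing: kppkppkkppk · ppkkppkkppkppkkppk gives term 8.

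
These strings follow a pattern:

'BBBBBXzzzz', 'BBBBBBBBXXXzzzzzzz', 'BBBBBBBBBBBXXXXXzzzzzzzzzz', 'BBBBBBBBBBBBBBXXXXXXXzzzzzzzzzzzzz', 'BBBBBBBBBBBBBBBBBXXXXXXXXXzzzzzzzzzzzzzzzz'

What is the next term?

Each string has the form B^{3n+2} X^{2n-1} z^{3n+1} (n = 1, 2, …).
Setting n = 6 gives 20, 11, 19 characters in each block.

BBBBBBBBBBBBBBBBBBBBXXXXXXXXXXXzzzzzzzzzzzzzzzzzzz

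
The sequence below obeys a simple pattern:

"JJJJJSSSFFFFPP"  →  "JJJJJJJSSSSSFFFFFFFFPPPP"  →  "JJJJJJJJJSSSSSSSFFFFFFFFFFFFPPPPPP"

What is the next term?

Each string has the form J^{2n+3} S^{2n+1} F^{4n} P^{2n} (n = 1, 2, …).
Setting n = 4 gives 11, 9, 16, 8 characters in each block.

JJJJJJJJJJJSSSSSSSSSFFFFFFFFFFFFFFFFPPPPPPPP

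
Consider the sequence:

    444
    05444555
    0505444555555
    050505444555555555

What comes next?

Each term wraps the previous one in 05 on the left and 555 on the right.
Applying this once more to 050505444555555555:

05050505444555555555555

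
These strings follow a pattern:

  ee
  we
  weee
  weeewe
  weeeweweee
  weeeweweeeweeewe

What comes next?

Each term (from the third on) is the previous term followed by the one before it: term 3 = we·ee = weee.
The next term joins weeeweweeeweeewe and weeeweweee.

weeeweweeeweeeweweeeweweee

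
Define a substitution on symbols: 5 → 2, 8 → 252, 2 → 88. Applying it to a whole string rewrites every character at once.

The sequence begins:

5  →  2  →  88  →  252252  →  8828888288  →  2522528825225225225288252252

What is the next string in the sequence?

Replace each of the 28 characters of 2522528825225225225288252252 in place — 88 2 88 88 2 88 252 252 88 2 88 88 2 88 88 2 88 88 2 88 252 252 88 2 88 88 2 88 — and concatenate.

8828888288252252882888828888288882882522528828888288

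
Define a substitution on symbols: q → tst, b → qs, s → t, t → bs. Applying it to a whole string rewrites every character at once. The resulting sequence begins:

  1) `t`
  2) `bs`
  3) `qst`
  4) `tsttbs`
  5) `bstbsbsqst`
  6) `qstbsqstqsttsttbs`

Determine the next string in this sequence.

Rewriting the 17 symbols of qstbsqstqsttsttbs one by one yields tst t bs qs t tst t bs tst t bs bs t bs bs qs t; concatenated:

tsttbsqsttsttbststtbsbstbsbsqst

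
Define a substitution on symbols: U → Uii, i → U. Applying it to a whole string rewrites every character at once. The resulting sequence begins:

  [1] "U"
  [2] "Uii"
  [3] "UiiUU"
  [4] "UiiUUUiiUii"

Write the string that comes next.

UiiUUUiiUiiUiiUUUiiUU

Apply φ to UiiUUUiiUii symbol by symbol: U→Uii, i→U, i→U, U→Uii, U→Uii, U→Uii, i→U, i→U, U→Uii, i→U, i→U; joined: Uii U U Uii Uii Uii U U Uii U U.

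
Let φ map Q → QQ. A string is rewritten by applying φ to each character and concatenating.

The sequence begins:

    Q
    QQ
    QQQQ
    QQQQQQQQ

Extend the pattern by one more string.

QQQQQQQQQQQQQQQQ

Apply φ to QQQQQQQQ symbol by symbol: Q→QQ, Q→QQ, Q→QQ, Q→QQ, Q→QQ, Q→QQ, Q→QQ, Q→QQ; joined: QQ QQ QQ QQ QQ QQ QQ QQ.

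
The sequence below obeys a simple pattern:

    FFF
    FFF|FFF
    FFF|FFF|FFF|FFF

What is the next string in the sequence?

Every step duplicates the string with '|' between the halves.
So the next term is two copies of FFF|FFF|FFF|FFF with '|' between the halves.

FFF|FFF|FFF|FFF|FFF|FFF|FFF|FFF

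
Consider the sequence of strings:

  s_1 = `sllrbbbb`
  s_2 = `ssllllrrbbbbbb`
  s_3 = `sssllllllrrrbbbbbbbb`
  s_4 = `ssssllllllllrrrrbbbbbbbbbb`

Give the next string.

sssssllllllllllrrrrrbbbbbbbbbbbb

Reading off run lengths: s runs 1, 2, 3, 4; l runs 2, 4, 6, 8; r runs 1, 2, 3, 4; b runs 4, 6, 8, 10 — each is linear in n (n = 1, 2, …).
Setting n = 5 gives 5, 10, 5, 12 characters in each block.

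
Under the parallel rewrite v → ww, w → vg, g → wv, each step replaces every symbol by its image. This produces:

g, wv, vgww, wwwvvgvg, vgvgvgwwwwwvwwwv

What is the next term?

φ(vgvgvgwwwwwvwwwv) expands symbol-by-symbol to ww wv ww wv ww wv vg vg vg vg vg ww vg vg vg ww; joining the 16 pieces gives the next term.

wwwvwwwvwwwvvgvgvgvgvgwwvgvgvgww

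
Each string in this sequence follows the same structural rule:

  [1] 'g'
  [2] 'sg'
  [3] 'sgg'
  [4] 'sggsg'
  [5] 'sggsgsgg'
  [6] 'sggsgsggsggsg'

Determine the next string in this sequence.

sggsgsggsggsgsggsgsgg

This is a Fibonacci-style word recurrence s(k) = s(k−1)·s(k−2): e.g. sg·g = sgg.
The next term joins sggsgsggsggsg and sggsgsgg.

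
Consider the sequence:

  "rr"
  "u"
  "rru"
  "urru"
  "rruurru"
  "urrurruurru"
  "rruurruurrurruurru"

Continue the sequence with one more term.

urrurruurrurruurruurrurruurru

This is a Fibonacci-style word recurrence s(k) = s(k−2)·s(k−1): e.g. rr·u = rru.
The next term joins urrurruurru and rruurruurrurruurru.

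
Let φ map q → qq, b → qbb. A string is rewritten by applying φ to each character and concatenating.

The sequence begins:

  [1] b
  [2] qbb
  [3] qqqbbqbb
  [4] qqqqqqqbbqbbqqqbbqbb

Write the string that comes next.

Replace each of the 20 characters of qqqqqqqbbqbbqqqbbqbb in place — qq qq qq qq qq qq qq qbb qbb qq qbb qbb qq qq qq qbb qbb qq qbb qbb — and concatenate.

qqqqqqqqqqqqqqqbbqbbqqqbbqbbqqqqqqqbbqbbqqqbbqbb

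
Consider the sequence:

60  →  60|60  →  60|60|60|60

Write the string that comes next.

60|60|60|60|60|60|60|60

Each string is two copies of the previous one joined by '|'.
So the next term is two copies of 60|60|60|60 with '|' between the halves.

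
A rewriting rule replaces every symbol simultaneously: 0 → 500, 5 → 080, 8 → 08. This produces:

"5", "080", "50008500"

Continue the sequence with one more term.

08050050050008080500500

Rewriting each symbol of 50008500: 5→080, 0→500, 0→500, 0→500, 8→08, 5→080, 0→500, 0→500, which concatenates to 080 500 500 500 08 080 500 500.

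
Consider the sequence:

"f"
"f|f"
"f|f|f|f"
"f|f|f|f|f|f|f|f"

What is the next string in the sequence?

s(k+1) = s(k)·|·s(k) — each term doubles the last with '|' between the halves.
So the next term is two copies of f|f|f|f|f|f|f|f with '|' between the halves.

f|f|f|f|f|f|f|f|f|f|f|f|f|f|f|f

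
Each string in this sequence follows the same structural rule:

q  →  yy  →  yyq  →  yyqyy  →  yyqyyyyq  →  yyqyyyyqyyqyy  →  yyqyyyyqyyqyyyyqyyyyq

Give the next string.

From term 3 onward, concatenate the last term with the second-to-last: yy·q = yyq, yyq·yy = yyqyy, …
So term 8 is yyqyyyyqyyqyyyyqyyyyq·yyqyyyyqyyqyy.

yyqyyyyqyyqyyyyqyyyyqyyqyyyyqyyqyy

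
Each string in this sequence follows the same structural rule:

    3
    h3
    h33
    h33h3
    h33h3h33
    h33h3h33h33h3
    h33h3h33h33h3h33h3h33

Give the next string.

h33h3h33h33h3h33h3h33h33h3h33h33h3

From term 3 onward, concatenate the last term with the second-to-last: h3·3 = h33, h33·h3 = h33h3, …
The next term joins h33h3h33h33h3h33h3h33 and h33h3h33h33h3.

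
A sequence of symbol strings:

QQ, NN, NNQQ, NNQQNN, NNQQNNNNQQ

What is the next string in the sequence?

NNQQNNNNQQNNQQNN

From term 3 onward, concatenate the last term with the second-to-last: NN·QQ = NNQQ, NNQQ·NN = NNQQNN, …
So term 6 is NNQQNNNNQQ·NNQQNN.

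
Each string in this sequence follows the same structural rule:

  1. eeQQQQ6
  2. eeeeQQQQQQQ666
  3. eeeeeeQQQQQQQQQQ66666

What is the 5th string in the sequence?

eeeeeeeeeeQQQQQQQQQQQQQQQQ666666666

Each string has the form e^{2n} Q^{3n+1} 6^{2n-1} (n = 1, 2, …).
Setting n = 5 gives 10, 16, 9 characters in each block.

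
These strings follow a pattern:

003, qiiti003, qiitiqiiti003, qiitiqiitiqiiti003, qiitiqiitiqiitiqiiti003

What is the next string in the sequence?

The strings grow by a fixed prefix qiiti each time.
One more step from qiitiqiitiqiitiqiiti003 gives the answer.

qiitiqiitiqiitiqiitiqiiti003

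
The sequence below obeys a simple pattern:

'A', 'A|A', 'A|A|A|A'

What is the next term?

Each string is two copies of the previous one joined by '|'.
So the next term is two copies of A|A|A|A with '|' between the halves.

A|A|A|A|A|A|A|A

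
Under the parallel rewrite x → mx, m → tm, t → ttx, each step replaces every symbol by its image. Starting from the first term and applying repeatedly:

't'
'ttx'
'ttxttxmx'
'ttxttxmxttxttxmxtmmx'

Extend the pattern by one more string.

φ(ttxttxmxttxttxmxtmmx) expands symbol-by-symbol to ttx ttx mx ttx ttx mx tm mx ttx ttx mx ttx ttx mx tm mx ttx tm tm mx; joining the 20 pieces gives the next term.

ttxttxmxttxttxmxtmmxttxttxmxttxttxmxtmmxttxtmtmmx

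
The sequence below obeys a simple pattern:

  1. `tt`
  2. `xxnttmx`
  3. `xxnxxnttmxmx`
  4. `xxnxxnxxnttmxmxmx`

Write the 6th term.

s(k+1) = xxn·s(k)·mx, so each term gains xxn as a prefix and mx as a suffix.
From xxnxxnxxnttmxmxmx, 2 further steps: xxnxxnxxnttmxmxmx → xxnxxnxxnxxnttmxmxmxmx → (answer).

xxnxxnxxnxxnxxnttmxmxmxmxmx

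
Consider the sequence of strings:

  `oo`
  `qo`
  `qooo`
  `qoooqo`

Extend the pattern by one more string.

qoooqoqooo

Each term (from the third on) is the previous term followed by the one before it: term 3 = qo·oo = qooo.
Continuing: qoooqo · qooo gives term 5.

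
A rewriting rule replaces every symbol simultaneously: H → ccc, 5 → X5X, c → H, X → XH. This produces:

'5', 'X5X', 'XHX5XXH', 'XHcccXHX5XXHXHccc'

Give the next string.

XHcccHHHXHcccXHX5XXHXHcccXHcccHHH

Applying the rule to each of the 17 symbols of XHcccXHX5XXHXHccc gives the pieces XH ccc H H H XH ccc XH X5X XH XH ccc XH ccc H H H, which concatenate to the answer.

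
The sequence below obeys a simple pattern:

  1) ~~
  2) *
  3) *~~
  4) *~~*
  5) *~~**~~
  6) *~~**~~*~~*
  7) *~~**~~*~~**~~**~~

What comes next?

Each term (from the third on) is the previous term followed by the one before it: term 3 = *·~~ = *~~.
So term 8 is *~~**~~*~~**~~**~~·*~~**~~*~~*.

*~~**~~*~~**~~**~~*~~**~~*~~*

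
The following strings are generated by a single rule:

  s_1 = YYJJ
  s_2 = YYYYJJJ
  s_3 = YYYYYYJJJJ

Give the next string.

Reading off run lengths: Y runs 2, 4, 6; J runs 2, 3, 4 — each is linear in n (n = 1, 2, …).
For the next term, n = 4, so the run lengths are 8, 5.

YYYYYYYYJJJJJ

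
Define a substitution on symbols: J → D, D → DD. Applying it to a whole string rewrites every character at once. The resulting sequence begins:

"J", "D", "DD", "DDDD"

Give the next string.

DDDDDDDD

Apply φ to DDDD symbol by symbol: D→DD, D→DD, D→DD, D→DD; joined: DD DD DD DD.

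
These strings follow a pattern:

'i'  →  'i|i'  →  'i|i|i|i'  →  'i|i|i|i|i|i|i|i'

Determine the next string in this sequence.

s(k+1) = s(k)·|·s(k) — each term doubles the last with '|' between the halves.
One more doubling of i|i|i|i|i|i|i|i gives the answer.

i|i|i|i|i|i|i|i|i|i|i|i|i|i|i|i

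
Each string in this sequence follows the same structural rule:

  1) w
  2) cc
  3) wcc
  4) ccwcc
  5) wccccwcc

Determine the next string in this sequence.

From term 3 onward, concatenate the second-to-last term with the last: w·cc = wcc, cc·wcc = ccwcc, …
Continuing: ccwcc · wccccwcc gives term 6.

ccwccwccccwcc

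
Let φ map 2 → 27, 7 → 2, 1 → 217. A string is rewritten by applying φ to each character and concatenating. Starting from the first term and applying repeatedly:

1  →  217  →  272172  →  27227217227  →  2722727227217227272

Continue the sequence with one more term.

φ(2722727227217227272) expands symbol-by-symbol to 27 2 27 27 2 27 2 27 27 2 27 217 2 27 27 2 27 2 27; joining the 19 pieces gives the next term.

27227272272272722721722727227227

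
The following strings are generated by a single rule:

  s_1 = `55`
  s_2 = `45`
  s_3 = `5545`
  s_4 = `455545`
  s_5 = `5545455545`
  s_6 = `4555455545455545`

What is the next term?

55454555454555455545455545

From term 3 onward, concatenate the second-to-last term with the last: 55·45 = 5545, 45·5545 = 455545, …
So term 7 is 5545455545·4555455545455545.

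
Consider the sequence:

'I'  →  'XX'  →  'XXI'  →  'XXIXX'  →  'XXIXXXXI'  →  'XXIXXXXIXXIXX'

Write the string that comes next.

Each term (from the third on) is the previous term followed by the one before it: term 3 = XX·I = XXI.
Continuing: XXIXXXXIXXIXX · XXIXXXXI gives term 7.

XXIXXXXIXXIXXXXIXXXXI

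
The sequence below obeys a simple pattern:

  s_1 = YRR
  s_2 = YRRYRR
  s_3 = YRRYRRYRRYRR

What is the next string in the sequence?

s(k+1) = s(k)·s(k) — each term doubles the last.
So the next term is two copies of YRRYRRYRRYRR.

YRRYRRYRRYRRYRRYRRYRRYRR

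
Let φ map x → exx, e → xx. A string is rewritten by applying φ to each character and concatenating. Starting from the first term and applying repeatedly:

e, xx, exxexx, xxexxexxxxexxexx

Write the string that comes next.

Applying the rule to each of the 16 symbols of xxexxexxxxexxexx gives the pieces exx exx xx exx exx xx exx exx exx exx xx exx exx xx exx exx, which concatenate to the answer.

exxexxxxexxexxxxexxexxexxexxxxexxexxxxexxexx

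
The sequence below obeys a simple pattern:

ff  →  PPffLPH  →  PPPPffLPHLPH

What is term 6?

s(k+1) = PP·s(k)·LPH, so each term gains PP as a prefix and LPH as a suffix.
From PPPPffLPHLPH, 3 further steps: PPPPffLPHLPH → PPPPPPffLPHLPHLPH → PPPPPPPPffLPHLPHLPHLPH → (answer).

PPPPPPPPPPffLPHLPHLPHLPHLPH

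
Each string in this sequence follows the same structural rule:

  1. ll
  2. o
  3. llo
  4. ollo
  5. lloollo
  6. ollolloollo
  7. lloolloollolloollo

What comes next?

ollolloollolloolloollolloollo

This is a Fibonacci-style word recurrence s(k) = s(k−2)·s(k−1): e.g. ll·o = llo.
So term 8 is ollolloollo·lloolloollolloollo.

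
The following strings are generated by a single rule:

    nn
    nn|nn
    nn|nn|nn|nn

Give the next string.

nn|nn|nn|nn|nn|nn|nn|nn

Each string is two copies of the previous one joined by '|'.
So the next term is two copies of nn|nn|nn|nn with '|' between the halves.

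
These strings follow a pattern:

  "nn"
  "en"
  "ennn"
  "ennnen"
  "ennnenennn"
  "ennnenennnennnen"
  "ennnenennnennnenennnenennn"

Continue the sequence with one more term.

This is a Fibonacci-style word recurrence s(k) = s(k−1)·s(k−2): e.g. en·nn = ennn.
The next term joins ennnenennnennnenennnenennn and ennnenennnennnen.

ennnenennnennnenennnenennnennnenennnennnen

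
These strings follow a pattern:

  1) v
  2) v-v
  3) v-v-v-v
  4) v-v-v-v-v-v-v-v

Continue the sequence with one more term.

s(k+1) = s(k)·-·s(k) — each term doubles the last with '-' between the halves.
One more doubling of v-v-v-v-v-v-v-v gives the answer.

v-v-v-v-v-v-v-v-v-v-v-v-v-v-v-v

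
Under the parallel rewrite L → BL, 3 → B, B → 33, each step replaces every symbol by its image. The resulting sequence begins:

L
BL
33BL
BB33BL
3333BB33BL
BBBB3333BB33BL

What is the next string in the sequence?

33333333BBBB3333BB33BL

Applying the rule to each of the 14 symbols of BBBB3333BB33BL gives the pieces 33 33 33 33 B B B B 33 33 B B 33 BL, which concatenate to the answer.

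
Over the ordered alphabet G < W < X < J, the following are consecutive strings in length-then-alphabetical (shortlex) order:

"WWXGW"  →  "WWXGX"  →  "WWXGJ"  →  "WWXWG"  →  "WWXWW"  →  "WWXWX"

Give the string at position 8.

WWXXG

Continuing the enumeration 2 steps past WWXWX: WWXWX → WWXWJ → (answer).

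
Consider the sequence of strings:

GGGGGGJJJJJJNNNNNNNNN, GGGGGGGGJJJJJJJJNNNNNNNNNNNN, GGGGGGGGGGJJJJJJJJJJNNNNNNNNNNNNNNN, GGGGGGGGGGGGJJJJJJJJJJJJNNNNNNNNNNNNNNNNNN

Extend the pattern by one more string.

GGGGGGGGGGGGGGJJJJJJJJJJJJJJNNNNNNNNNNNNNNNNNNNNN

Term n consists of 2n G's, followed by 2n J's, followed by 3n N's, where the shown terms are n = 3, 4, 5, 6.
At n = 7 the blocks have lengths 14, 14, 21.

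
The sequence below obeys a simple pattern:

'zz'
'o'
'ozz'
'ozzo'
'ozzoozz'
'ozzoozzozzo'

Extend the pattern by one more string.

This is a Fibonacci-style word recurrence s(k) = s(k−1)·s(k−2): e.g. o·zz = ozz.
The next term joins ozzoozzozzo and ozzoozz.

ozzoozzozzoozzoozz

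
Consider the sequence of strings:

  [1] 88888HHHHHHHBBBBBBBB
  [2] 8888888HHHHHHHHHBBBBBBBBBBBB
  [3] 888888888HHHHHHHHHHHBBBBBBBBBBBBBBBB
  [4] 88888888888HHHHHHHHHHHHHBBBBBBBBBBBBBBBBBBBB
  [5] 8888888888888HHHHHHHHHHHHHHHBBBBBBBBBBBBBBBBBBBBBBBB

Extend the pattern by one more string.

888888888888888HHHHHHHHHHHHHHHHHBBBBBBBBBBBBBBBBBBBBBBBBBBBB

Term n consists of 2n+1 8's, followed by 2n+3 H's, followed by 4n B's, where the shown terms are n = 2, 3, 4, 5, 6.
For the next term, n = 7, so the run lengths are 15, 17, 28.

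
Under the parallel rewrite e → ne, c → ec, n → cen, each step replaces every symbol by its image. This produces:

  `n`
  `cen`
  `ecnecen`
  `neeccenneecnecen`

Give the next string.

φ(neeccenneecnecen) expands symbol-by-symbol to cen ne ne ec ec ne cen cen ne ne ec cen ne ec ne cen; joining the 16 pieces gives the next term.

cenneneececnecencenneneeccenneecnecen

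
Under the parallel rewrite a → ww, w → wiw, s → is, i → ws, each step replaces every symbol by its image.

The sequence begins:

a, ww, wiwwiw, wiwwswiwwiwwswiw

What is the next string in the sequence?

Rewriting the 16 symbols of wiwwswiwwiwwswiw one by one yields wiw ws wiw wiw is wiw ws wiw wiw ws wiw wiw is wiw ws wiw; concatenated:

wiwwswiwwiwiswiwwswiwwiwwswiwwiwiswiwwswiw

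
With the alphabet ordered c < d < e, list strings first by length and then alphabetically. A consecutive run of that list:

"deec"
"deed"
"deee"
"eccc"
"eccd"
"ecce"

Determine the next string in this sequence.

Treat ecce as a base-3 numeral over the given alphabet and add one, carrying through any trailing e's.

ecdc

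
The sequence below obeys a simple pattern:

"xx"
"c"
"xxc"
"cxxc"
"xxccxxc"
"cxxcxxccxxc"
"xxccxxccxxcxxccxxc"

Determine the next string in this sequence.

cxxcxxccxxcxxccxxccxxcxxccxxc

This is a Fibonacci-style word recurrence s(k) = s(k−2)·s(k−1): e.g. xx·c = xxc.
Continuing: cxxcxxccxxc · xxccxxccxxcxxccxxc gives term 8.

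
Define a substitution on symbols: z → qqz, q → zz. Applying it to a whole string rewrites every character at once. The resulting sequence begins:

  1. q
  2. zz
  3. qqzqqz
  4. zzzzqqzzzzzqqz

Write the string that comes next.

Rewriting the 14 symbols of zzzzqqzzzzzqqz one by one yields qqz qqz qqz qqz zz zz qqz qqz qqz qqz qqz zz zz qqz; concatenated:

qqzqqzqqzqqzzzzzqqzqqzqqzqqzqqzzzzzqqz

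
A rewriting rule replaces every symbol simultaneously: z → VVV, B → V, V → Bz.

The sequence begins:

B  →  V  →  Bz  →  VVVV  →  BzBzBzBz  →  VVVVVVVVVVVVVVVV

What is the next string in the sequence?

φ(VVVVVVVVVVVVVVVV) expands symbol-by-symbol to Bz Bz Bz Bz Bz Bz Bz Bz Bz Bz Bz Bz Bz Bz Bz Bz; joining the 16 pieces gives the next term.

BzBzBzBzBzBzBzBzBzBzBzBzBzBzBzBz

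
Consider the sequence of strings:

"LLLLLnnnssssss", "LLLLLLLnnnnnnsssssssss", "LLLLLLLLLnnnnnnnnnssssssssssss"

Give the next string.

LLLLLLLLLLLnnnnnnnnnnnnsssssssssssssss

Each string has the form L^{2n+3} n^{3n} s^{3n+3} (n = 1, 2, …).
At n = 4 the blocks have lengths 11, 12, 15.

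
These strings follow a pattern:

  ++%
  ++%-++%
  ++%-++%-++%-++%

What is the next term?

++%-++%-++%-++%-++%-++%-++%-++%

s(k+1) = s(k)·-·s(k) — each term doubles the last with '-' between the halves.
One more doubling of ++%-++%-++%-++% gives the answer.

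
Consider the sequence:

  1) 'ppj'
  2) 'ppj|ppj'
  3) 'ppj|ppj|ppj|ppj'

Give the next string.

Every step duplicates the string with '|' between the halves.
So the next term is two copies of ppj|ppj|ppj|ppj with '|' between the halves.

ppj|ppj|ppj|ppj|ppj|ppj|ppj|ppj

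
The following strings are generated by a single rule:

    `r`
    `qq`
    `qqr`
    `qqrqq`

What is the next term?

This is a Fibonacci-style word recurrence s(k) = s(k−1)·s(k−2): e.g. qq·r = qqr.
The next term joins qqrqq and qqr.

qqrqqqqr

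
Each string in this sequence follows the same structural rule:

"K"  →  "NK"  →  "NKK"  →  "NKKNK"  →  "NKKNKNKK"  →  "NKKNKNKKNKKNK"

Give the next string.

Each term (from the third on) is the previous term followed by the one before it: term 3 = NK·K = NKK.
So term 7 is NKKNKNKKNKKNK·NKKNKNKK.

NKKNKNKKNKKNKNKKNKNKK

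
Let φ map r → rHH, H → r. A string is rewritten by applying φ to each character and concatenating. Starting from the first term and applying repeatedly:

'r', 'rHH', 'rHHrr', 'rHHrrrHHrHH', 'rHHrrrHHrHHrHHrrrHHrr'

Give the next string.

rHHrrrHHrHHrHHrrrHHrrrHHrrrHHrHHrHHrrrHHrHH

φ(rHHrrrHHrHHrHHrrrHHrr) expands symbol-by-symbol to rHH r r rHH rHH rHH r r rHH r r rHH r r rHH rHH rHH r r rHH rHH; joining the 21 pieces gives the next term.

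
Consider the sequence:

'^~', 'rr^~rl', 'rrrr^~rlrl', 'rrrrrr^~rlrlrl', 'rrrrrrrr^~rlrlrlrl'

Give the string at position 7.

Each term wraps the previous one in rr on the left and rl on the right.
From rrrrrrrr^~rlrlrlrl, 2 further steps: rrrrrrrr^~rlrlrlrl → rrrrrrrrrr^~rlrlrlrlrl → (answer).

rrrrrrrrrrrr^~rlrlrlrlrlrl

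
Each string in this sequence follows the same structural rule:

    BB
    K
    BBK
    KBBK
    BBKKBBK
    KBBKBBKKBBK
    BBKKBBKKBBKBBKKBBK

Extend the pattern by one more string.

KBBKBBKKBBKBBKKBBKKBBKBBKKBBK

From term 3 onward, concatenate the second-to-last term with the last: BB·K = BBK, K·BBK = KBBK, …
So term 8 is KBBKBBKKBBK·BBKKBBKKBBKBBKKBBK.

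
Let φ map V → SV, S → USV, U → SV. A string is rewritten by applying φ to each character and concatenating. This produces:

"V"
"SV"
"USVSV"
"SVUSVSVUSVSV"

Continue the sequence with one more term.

USVSVSVUSVSVUSVSVSVUSVSVUSVSV

Expanding SVUSVSVUSVSV: S→USV, V→SV, U→SV, S→USV, V→SV, S→USV, V→SV, U→SV, S→USV, V→SV, S→USV, V→SV. Concatenated: USV SV SV USV SV USV SV SV USV SV USV SV.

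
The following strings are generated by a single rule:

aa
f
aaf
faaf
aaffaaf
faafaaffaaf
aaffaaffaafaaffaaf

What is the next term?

faafaaffaafaaffaaffaafaaffaaf

Each term (from the third on) is the two preceding terms concatenated in order: term 3 = aa·f = aaf.
The next term joins faafaaffaaf and aaffaaffaafaaffaaf.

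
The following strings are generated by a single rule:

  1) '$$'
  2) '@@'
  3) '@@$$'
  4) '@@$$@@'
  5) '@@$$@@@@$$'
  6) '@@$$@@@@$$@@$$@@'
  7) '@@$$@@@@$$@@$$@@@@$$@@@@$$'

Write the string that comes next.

Each term (from the third on) is the previous term followed by the one before it: term 3 = @@·$$ = @@$$.
So term 8 is @@$$@@@@$$@@$$@@@@$$@@@@$$·@@$$@@@@$$@@$$@@.

@@$$@@@@$$@@$$@@@@$$@@@@$$@@$$@@@@$$@@$$@@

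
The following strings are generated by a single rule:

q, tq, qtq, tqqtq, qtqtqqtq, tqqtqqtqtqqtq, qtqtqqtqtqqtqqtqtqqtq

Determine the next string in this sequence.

tqqtqqtqtqqtqqtqtqqtqtqqtqqtqtqqtq

Each term (from the third on) is the two preceding terms concatenated in order: term 3 = q·tq = qtq.
So term 8 is tqqtqqtqtqqtq·qtqtqqtqtqqtqqtqtqqtq.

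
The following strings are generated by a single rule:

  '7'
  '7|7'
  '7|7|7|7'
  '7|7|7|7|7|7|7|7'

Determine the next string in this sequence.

s(k+1) = s(k)·|·s(k) — each term doubles the last with '|' between the halves.
So the next term is two copies of 7|7|7|7|7|7|7|7 with '|' between the halves.

7|7|7|7|7|7|7|7|7|7|7|7|7|7|7|7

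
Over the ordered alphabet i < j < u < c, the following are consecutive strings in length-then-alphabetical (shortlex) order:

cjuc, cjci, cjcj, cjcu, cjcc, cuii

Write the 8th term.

Stepping forward 2 times from cuii: cuii → cuij, then the target.

cuiu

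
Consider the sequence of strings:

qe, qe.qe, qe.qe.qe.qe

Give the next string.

Each string is two copies of the previous one joined by '.'.
Doubling qe.qe.qe.qe with '.' between the halves:

qe.qe.qe.qe.qe.qe.qe.qe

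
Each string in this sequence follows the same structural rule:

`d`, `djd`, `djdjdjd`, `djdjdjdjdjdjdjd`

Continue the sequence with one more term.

Every step duplicates the string with 'j' between the halves.
Doubling djdjdjdjdjdjdjd with 'j' between the halves:

djdjdjdjdjdjdjdjdjdjdjdjdjdjdjd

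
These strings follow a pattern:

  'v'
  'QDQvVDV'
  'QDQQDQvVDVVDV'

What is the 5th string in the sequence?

QDQQDQQDQQDQvVDVVDVVDVVDV

Every step adds QDQ to the front and VDV to the end of the previous string.
From QDQQDQvVDVVDV, 2 further steps: QDQQDQvVDVVDV → QDQQDQQDQvVDVVDVVDV → (answer).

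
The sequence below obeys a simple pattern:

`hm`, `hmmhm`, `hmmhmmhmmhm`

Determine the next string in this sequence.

Each string is two copies of the previous one joined by 'm'.
Doubling hmmhmmhmmhm with 'm' between the halves:

hmmhmmhmmhmmhmmhmmhmmhm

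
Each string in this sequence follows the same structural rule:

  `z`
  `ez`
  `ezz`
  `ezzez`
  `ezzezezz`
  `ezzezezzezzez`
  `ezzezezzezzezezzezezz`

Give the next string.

From term 3 onward, concatenate the last term with the second-to-last: ez·z = ezz, ezz·ez = ezzez, …
So term 8 is ezzezezzezzezezzezezz·ezzezezzezzez.

ezzezezzezzezezzezezzezzezezzezzez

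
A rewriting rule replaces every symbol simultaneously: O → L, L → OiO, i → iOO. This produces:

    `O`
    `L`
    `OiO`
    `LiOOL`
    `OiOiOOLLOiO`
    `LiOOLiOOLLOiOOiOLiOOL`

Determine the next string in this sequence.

Replace each of the 21 characters of LiOOLiOOLLOiOOiOLiOOL in place — OiO iOO L L OiO iOO L L OiO OiO L iOO L L iOO L OiO iOO L L OiO — and concatenate.

OiOiOOLLOiOiOOLLOiOOiOLiOOLLiOOLOiOiOOLLOiO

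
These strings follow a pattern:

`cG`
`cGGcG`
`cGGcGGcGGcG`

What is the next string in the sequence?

s(k+1) = s(k)·G·s(k) — each term doubles the last with 'G' between the halves.
Doubling cGGcGGcGGcG with 'G' between the halves:

cGGcGGcGGcGGcGGcGGcGGcG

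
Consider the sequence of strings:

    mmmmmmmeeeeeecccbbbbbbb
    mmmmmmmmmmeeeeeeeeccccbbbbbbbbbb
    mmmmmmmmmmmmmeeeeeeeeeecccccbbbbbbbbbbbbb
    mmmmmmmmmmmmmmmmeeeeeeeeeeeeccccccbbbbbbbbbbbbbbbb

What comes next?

Term n consists of 3n+1 m's, followed by 2n+2 e's, followed by n+1 c's, followed by 3n+1 b's, where the shown terms are n = 2, 3, 4, 5.
For the next term, n = 6, so the run lengths are 19, 14, 7, 19.

mmmmmmmmmmmmmmmmmmmeeeeeeeeeeeeeecccccccbbbbbbbbbbbbbbbbbbb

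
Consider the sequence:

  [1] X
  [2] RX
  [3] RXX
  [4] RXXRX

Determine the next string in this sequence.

RXXRXRXX

This is a Fibonacci-style word recurrence s(k) = s(k−1)·s(k−2): e.g. RX·X = RXX.
So term 5 is RXXRX·RXX.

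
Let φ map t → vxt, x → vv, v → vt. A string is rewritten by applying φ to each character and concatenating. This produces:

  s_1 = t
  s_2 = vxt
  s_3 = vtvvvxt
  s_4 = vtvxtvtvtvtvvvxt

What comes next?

Rewriting the 16 symbols of vtvxtvtvtvtvvvxt one by one yields vt vxt vt vv vxt vt vxt vt vxt vt vxt vt vt vt vv vxt; concatenated:

vtvxtvtvvvxtvtvxtvtvxtvtvxtvtvtvtvvvxt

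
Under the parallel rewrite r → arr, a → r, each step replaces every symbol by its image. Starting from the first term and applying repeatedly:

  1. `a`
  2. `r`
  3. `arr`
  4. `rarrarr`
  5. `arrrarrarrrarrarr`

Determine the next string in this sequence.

φ(arrrarrarrrarrarr) expands symbol-by-symbol to r arr arr arr r arr arr r arr arr arr r arr arr r arr arr; joining the 17 pieces gives the next term.

rarrarrarrrarrarrrarrarrarrrarrarrrarrarr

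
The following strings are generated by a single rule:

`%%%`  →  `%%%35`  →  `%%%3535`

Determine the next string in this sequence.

The strings grow by a fixed suffix 35 each time.
Applying this once more to %%%3535:

%%%353535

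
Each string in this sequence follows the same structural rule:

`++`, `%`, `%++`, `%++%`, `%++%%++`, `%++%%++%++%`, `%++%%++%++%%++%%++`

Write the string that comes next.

This is a Fibonacci-style word recurrence s(k) = s(k−1)·s(k−2): e.g. %·++ = %++.
So term 8 is %++%%++%++%%++%%++·%++%%++%++%.

%++%%++%++%%++%%++%++%%++%++%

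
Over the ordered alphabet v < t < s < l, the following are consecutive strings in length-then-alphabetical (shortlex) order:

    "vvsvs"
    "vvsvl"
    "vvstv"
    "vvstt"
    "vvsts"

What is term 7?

Continuing the enumeration 2 steps past vvsts: vvsts → vvstl → (answer).

vvssv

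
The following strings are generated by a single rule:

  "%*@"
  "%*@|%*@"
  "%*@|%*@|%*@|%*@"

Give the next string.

Each string is two copies of the previous one joined by '|'.
Doubling %*@|%*@|%*@|%*@ with '|' between the halves:

%*@|%*@|%*@|%*@|%*@|%*@|%*@|%*@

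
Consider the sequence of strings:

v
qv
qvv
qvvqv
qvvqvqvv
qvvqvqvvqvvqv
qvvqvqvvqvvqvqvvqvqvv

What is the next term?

Each term (from the third on) is the previous term followed by the one before it: term 3 = qv·v = qvv.
The next term joins qvvqvqvvqvvqvqvvqvqvv and qvvqvqvvqvvqv.

qvvqvqvvqvvqvqvvqvqvvqvvqvqvvqvvqv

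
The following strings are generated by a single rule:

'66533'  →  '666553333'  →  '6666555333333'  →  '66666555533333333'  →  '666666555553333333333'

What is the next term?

6666666555555333333333333

Each string has the form 6^{n+1} 5^{n} 3^{2n} (n = 1, 2, …).
For the next term, n = 6, so the run lengths are 7, 6, 12.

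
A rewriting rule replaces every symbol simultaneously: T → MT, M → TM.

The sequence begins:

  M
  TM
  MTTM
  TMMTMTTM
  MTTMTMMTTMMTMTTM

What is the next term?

TMMTMTTMMTTMTMMTMTTMTMMTTMMTMTTM

Applying the rule to each of the 16 symbols of MTTMTMMTTMMTMTTM gives the pieces TM MT MT TM MT TM TM MT MT TM TM MT TM MT MT TM, which concatenate to the answer.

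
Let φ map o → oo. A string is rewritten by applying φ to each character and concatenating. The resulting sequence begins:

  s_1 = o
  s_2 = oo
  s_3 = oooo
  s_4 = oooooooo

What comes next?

oooooooooooooooo

Apply φ to oooooooo symbol by symbol: o→oo, o→oo, o→oo, o→oo, o→oo, o→oo, o→oo, o→oo; joined: oo oo oo oo oo oo oo oo.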